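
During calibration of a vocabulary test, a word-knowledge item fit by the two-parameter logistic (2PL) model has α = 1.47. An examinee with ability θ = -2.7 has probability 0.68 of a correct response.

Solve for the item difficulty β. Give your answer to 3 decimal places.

P(θ) = 1 / (1 + exp(−α(θ − β)))
logit(0.68) = ln(0.68/0.32) = 0.7538
β = θ − logit/(α) = -2.7 − 0.7538/1.4700 = -3.2128

-3.213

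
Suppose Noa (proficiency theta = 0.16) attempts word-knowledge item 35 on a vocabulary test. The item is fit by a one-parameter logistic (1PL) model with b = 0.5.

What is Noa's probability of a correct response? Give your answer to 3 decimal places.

0.416

P(theta) = 1 / (1 + exp(−(theta − b)))
Exponent: (0.16 − 0.5) = -0.3400
1/(1 + e^{0.3400}) = 0.4158
P = 0.4158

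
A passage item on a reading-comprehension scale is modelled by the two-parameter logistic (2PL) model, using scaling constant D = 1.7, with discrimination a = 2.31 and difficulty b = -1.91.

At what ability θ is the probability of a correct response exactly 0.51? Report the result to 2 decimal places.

P(θ) = 1 / (1 + exp(−D·a(θ − b)))
logit = ln(0.5100/0.4900) = 0.0400
θ = b + logit/(1.7·a) = -1.91 + 0.0400/3.9270 = -1.8998

-1.90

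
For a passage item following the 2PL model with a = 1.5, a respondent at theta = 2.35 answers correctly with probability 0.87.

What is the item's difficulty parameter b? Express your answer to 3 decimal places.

P(theta) = 1 / (1 + exp(−a(theta − b)))
logit(0.87) = ln(0.87/0.13) = 1.9010
b = theta − logit/(a) = 2.35 − 1.9010/1.5000 = 1.0827

1.083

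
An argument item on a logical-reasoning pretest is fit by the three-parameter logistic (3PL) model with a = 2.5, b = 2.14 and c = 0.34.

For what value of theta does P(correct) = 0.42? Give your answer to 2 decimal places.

1.35

P(theta) = c + (1 − c) · 1 / (1 + exp(−a(theta − b)))
Remove guessing floor: (0.42 − 0.34)/(1 − 0.34) = 0.1212
logit = ln(0.1212/0.8788) = -1.9810
theta = b + logit/(a) = 2.14 + (-1.9810)/2.5000 = 1.3476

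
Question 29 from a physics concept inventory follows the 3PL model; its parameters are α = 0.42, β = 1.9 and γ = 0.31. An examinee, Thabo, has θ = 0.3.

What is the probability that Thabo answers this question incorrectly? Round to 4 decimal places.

P(θ) = γ + (1 − γ) · 1 / (1 + exp(−α(θ − β)))
Exponent: 0.42 × (0.3 − 1.9) = -0.6720
1/(1 + e^{0.6720}) = 0.3380
P = 0.31 + 0.69 × 0.3380 = 0.5433
P(incorrect) = 1 − 0.5433 = 0.4567

0.4567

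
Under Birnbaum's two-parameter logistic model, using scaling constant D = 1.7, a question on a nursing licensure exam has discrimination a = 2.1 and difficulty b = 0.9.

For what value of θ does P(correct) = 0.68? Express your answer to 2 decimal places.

P(θ) = 1 / (1 + exp(−D·a(θ − b)))
logit = ln(0.6800/0.3200) = 0.7538
θ = b + logit/(1.7·a) = 0.9 + 0.7538/3.5700 = 1.1111

1.11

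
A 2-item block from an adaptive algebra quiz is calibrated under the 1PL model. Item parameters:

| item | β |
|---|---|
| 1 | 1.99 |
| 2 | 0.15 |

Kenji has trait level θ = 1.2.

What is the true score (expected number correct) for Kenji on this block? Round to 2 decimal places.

1.05

P(θ) = 1 / (1 + exp(−(θ − β)))
P_1 = 1/(1+e^{0.7900}) = 0.3122
P_2 = 1/(1+e^{-1.0500}) = 0.7408
E[score] = 0.3122 + 0.7408 = 1.0529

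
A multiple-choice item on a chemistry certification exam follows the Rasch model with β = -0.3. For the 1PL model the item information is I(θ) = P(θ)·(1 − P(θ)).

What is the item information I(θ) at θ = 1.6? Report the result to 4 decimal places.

P = 1/(1+e^{-1.9000}) = 0.8699
P(1−P) = 0.8699 × 0.1301 = 0.1132
I = P(1−P) = 0.11318

0.1132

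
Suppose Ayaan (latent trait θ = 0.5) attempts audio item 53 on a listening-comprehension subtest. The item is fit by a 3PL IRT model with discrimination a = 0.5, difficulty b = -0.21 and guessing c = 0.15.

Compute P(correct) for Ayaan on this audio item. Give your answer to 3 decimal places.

0.650

P(θ) = c + (1 − c) · 1 / (1 + exp(−a(θ − b)))
Exponent: 0.5 × (0.5 − (-0.21)) = 0.3550
1/(1 + e^{-0.3550}) = 0.5878
P = 0.15 + 0.85 × 0.5878 = 0.6497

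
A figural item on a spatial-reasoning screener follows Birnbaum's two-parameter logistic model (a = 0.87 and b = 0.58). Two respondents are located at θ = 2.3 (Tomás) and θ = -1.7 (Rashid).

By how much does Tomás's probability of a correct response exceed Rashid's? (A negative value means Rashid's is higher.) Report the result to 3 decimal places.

P(θ) = 1 / (1 + exp(−a(θ − b)))
P(Tomás) = 0.8170  [exponent 1.4964]
P(Rashid) = 0.1209  [exponent -1.9836]
Difference = 0.8170 − 0.1209 = 0.6961

0.696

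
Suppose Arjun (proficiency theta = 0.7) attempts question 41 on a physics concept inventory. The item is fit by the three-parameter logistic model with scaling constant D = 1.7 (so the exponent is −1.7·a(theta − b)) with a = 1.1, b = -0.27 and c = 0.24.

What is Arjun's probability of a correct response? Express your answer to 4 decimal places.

P(theta) = c + (1 − c) · 1 / (1 + exp(−D·a(theta − b)))
Exponent: 1.7 × 1.1 × (0.7 − (-0.27)) = 1.8139
1/(1 + e^{-1.8139}) = 0.8598
P = 0.24 + 0.76 × 0.8598 = 0.8935

0.8935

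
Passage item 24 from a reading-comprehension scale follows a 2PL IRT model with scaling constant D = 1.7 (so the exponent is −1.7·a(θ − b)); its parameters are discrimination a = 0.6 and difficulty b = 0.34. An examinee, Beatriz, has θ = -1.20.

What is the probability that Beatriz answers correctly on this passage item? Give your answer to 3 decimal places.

P(θ) = 1 / (1 + exp(−D·a(θ − b)))
Exponent: 1.7 × 0.6 × (-1.20 − 0.34) = -1.5708
1/(1 + e^{1.5708}) = 0.1721
P = 0.1721

0.172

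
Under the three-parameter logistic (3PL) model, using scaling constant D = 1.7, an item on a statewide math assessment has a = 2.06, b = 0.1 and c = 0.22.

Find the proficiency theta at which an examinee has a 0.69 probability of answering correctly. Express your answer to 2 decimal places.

0.22

P(theta) = c + (1 − c) · 1 / (1 + exp(−D·a(theta − b)))
Remove guessing floor: (0.69 − 0.22)/(1 − 0.22) = 0.6026
logit = ln(0.6026/0.3974) = 0.4162
theta = b + logit/(1.7·a) = 0.1 + 0.4162/3.5020 = 0.2188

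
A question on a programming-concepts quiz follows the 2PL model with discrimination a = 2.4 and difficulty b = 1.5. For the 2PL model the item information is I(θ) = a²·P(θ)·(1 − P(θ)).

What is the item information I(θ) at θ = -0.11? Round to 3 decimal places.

0.116

P = 1/(1+e^{3.8640}) = 0.0206
P(1−P) = 0.0206 × 0.9794 = 0.0201
I = a² × P(1−P) = 2.4² × 0.0201 = 0.11595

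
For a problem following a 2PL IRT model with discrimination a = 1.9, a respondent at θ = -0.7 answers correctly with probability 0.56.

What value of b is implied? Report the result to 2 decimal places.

-0.83

P(θ) = 1 / (1 + exp(−a(θ − b)))
logit(0.56) = ln(0.56/0.44) = 0.2412
b = θ − logit/(a) = -0.7 − 0.2412/1.9000 = -0.8269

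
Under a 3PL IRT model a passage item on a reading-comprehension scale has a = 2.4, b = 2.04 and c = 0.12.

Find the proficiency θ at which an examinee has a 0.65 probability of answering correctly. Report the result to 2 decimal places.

2.21

P(θ) = c + (1 − c) · 1 / (1 + exp(−a(θ − b)))
Remove guessing floor: (0.65 − 0.12)/(1 − 0.12) = 0.6023
logit = ln(0.6023/0.3977) = 0.4149
θ = b + logit/(a) = 2.04 + 0.4149/2.4000 = 2.2129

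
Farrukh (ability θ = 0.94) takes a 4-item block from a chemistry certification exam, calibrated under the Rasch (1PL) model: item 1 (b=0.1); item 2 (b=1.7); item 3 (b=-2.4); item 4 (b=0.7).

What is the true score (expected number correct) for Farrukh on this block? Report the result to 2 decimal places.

2.54

P(θ) = 1 / (1 + exp(−(θ − b)))
P_1 = 1/(1+e^{-0.8400}) = 0.6985
P_2 = 1/(1+e^{0.7600}) = 0.3186
P_3 = 1/(1+e^{-3.3400}) = 0.9658
P_4 = 1/(1+e^{-0.2400}) = 0.5597
E[score] = 0.6985 + 0.3186 + 0.9658 + 0.5597 = 2.5426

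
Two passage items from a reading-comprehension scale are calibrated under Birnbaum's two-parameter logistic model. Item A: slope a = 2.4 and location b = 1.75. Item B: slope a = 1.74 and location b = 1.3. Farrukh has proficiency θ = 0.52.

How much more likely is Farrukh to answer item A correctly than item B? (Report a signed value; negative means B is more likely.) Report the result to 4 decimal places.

-0.1551

P(θ) = 1 / (1 + exp(−a(θ − b)))
P_A = 0.0496
P_B = 0.2047
P_A − P_B = -0.1551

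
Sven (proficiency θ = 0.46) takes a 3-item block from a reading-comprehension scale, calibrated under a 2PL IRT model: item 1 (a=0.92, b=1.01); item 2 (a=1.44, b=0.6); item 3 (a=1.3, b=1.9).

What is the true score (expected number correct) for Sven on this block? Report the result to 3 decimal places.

0.959

P(θ) = 1 / (1 + exp(−a(θ − b)))
P_1 = 1/(1+e^{0.5060}) = 0.3761
P_2 = 1/(1+e^{0.2016}) = 0.4498
P_3 = 1/(1+e^{1.8720}) = 0.1333
E[score] = 0.3761 + 0.4498 + 0.1333 = 0.9592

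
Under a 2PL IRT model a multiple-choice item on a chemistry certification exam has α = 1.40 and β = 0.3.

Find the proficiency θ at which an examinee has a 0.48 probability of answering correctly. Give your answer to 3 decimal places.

P(θ) = 1 / (1 + exp(−α(θ − β)))
logit = ln(0.4800/0.5200) = -0.0800
θ = β + logit/(α) = 0.3 + (-0.0800)/1.4000 = 0.2428

0.243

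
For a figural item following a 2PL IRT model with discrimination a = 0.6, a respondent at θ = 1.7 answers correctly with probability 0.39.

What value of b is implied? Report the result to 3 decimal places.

2.446

P(θ) = 1 / (1 + exp(−a(θ − b)))
logit(0.39) = ln(0.39/0.61) = -0.4473
b = θ − logit/(a) = 1.7 − (-0.4473)/0.6000 = 2.4455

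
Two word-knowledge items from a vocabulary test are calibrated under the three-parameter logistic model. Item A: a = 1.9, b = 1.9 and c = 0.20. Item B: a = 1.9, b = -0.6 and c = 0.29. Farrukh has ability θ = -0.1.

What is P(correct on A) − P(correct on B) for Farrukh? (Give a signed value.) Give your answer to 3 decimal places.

-0.584

P(θ) = c + (1 − c) · 1 / (1 + exp(−a(θ − b)))
P_A = 0.2175
P_B = 0.8020
P_A − P_B = -0.5845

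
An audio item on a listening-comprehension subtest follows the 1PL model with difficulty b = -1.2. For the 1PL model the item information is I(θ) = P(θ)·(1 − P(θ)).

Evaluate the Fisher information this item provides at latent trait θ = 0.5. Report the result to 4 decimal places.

0.1306

P = 1/(1+e^{-1.7000}) = 0.8455
P(1−P) = 0.8455 × 0.1545 = 0.1306
I = P(1−P) = 0.13061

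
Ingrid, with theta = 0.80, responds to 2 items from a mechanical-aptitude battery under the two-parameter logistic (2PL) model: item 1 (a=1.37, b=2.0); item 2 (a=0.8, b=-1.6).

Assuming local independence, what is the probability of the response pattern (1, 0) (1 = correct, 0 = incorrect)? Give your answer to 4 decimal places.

P(theta) = 1 / (1 + exp(−a(theta − b)))
P_1 = 1/(1+e^{1.6440}) = 0.1619
P_2 = 1/(1+e^{-1.9200}) = 0.8721
L = P_1 × (1−P_2) = 0.1619 × 0.1279 = 0.02070

0.0207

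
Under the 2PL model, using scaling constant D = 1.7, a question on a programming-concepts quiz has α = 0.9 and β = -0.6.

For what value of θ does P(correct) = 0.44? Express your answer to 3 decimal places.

P(θ) = 1 / (1 + exp(−D·α(θ − β)))
logit = ln(0.4400/0.5600) = -0.2412
θ = β + logit/(1.7·α) = -0.6 + (-0.2412)/1.5300 = -0.7576

-0.758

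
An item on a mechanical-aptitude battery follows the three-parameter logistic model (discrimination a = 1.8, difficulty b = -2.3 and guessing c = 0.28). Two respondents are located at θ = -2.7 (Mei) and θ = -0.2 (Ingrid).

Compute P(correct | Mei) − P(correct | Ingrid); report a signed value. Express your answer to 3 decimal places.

P(θ) = c + (1 − c) · 1 / (1 + exp(−a(θ − b)))
P(Mei) = 0.5157  [exponent -0.7200]
P(Ingrid) = 0.9839  [exponent 3.7800]
Difference = 0.5157 − 0.9839 = -0.4682

-0.468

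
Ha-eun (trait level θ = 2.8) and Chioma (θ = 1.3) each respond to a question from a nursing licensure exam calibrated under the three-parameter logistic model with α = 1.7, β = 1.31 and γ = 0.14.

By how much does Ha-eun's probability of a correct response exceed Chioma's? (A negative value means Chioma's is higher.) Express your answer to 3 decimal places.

P(θ) = γ + (1 − γ) · 1 / (1 + exp(−α(θ − β)))
P(Ha-eun) = 0.9367  [exponent 2.5330]
P(Chioma) = 0.5663  [exponent -0.0170]
Difference = 0.9367 − 0.5663 = 0.3704

0.370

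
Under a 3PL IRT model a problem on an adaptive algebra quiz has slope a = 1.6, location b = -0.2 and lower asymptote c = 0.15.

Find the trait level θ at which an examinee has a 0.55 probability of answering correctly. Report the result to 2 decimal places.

P(θ) = c + (1 − c) · 1 / (1 + exp(−a(θ − b)))
Remove guessing floor: (0.55 − 0.15)/(1 − 0.15) = 0.4706
logit = ln(0.4706/0.5294) = -0.1178
θ = b + logit/(a) = -0.2 + (-0.1178)/1.6000 = -0.2736

-0.27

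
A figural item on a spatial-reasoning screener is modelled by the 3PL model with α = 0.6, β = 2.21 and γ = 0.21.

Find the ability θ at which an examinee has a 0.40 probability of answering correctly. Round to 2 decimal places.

P(θ) = γ + (1 − γ) · 1 / (1 + exp(−α(θ − β)))
Remove guessing floor: (0.40 − 0.21)/(1 − 0.21) = 0.2405
logit = ln(0.2405/0.7595) = -1.1499
θ = β + logit/(α) = 2.21 + (-1.1499)/0.6000 = 0.2935

0.29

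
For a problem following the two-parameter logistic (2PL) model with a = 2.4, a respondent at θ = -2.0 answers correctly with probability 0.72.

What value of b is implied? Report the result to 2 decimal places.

P(θ) = 1 / (1 + exp(−a(θ − b)))
logit(0.72) = ln(0.72/0.28) = 0.9445
b = θ − logit/(a) = -2.0 − 0.9445/2.4000 = -2.3935

-2.39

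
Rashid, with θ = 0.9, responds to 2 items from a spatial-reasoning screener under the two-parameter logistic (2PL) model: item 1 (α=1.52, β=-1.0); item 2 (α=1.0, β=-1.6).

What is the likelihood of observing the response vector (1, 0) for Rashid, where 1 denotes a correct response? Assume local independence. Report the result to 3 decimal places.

P(θ) = 1 / (1 + exp(−α(θ − β)))
P_1 = 1/(1+e^{-2.8880}) = 0.9473
P_2 = 1/(1+e^{-2.5000}) = 0.9241
L = P_1 × (1−P_2) = 0.9473 × 0.0759 = 0.07186

0.072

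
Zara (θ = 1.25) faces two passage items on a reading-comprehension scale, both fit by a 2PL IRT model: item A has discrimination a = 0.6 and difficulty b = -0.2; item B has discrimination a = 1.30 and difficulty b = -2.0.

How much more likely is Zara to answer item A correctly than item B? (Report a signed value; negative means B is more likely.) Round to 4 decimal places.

-0.2808

P(θ) = 1 / (1 + exp(−a(θ − b)))
P_A = 0.7047
P_B = 0.9856
P_A − P_B = -0.2808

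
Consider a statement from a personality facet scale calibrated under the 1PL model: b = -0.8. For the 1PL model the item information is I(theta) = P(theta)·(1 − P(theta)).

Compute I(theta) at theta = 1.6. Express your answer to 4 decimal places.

P = 1/(1+e^{-2.4000}) = 0.9168
P(1−P) = 0.9168 × 0.0832 = 0.0763
I = P(1−P) = 0.07625

0.0763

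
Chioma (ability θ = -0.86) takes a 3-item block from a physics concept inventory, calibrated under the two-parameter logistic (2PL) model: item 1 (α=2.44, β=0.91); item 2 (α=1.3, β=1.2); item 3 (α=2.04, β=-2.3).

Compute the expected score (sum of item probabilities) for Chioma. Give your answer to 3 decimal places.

P(θ) = 1 / (1 + exp(−α(θ − β)))
P_1 = 1/(1+e^{4.3188}) = 0.0131
P_2 = 1/(1+e^{2.6780}) = 0.0643
P_3 = 1/(1+e^{-2.9376}) = 0.9497
E[score] = 0.0131 + 0.0643 + 0.9497 = 1.0271

1.027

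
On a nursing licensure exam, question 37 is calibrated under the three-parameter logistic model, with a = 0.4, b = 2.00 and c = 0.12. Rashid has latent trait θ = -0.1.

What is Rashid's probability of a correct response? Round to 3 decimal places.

P(θ) = c + (1 − c) · 1 / (1 + exp(−a(θ − b)))
Exponent: 0.4 × (-0.1 − 2.00) = -0.8400
1/(1 + e^{0.8400}) = 0.3015
P = 0.12 + 0.88 × 0.3015 = 0.3854

0.385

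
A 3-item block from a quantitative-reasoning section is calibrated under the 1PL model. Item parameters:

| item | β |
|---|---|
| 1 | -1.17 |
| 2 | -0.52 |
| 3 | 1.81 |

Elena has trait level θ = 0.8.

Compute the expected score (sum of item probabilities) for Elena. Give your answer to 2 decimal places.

P(θ) = 1 / (1 + exp(−(θ − β)))
P_1 = 1/(1+e^{-1.9700}) = 0.8776
P_2 = 1/(1+e^{-1.3200}) = 0.7892
P_3 = 1/(1+e^{1.0100}) = 0.2670
E[score] = 0.8776 + 0.7892 + 0.2670 = 1.9338

1.93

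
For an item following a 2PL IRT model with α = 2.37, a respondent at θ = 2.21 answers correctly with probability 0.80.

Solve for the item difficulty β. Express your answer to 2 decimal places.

1.63

P(θ) = 1 / (1 + exp(−α(θ − β)))
logit(0.80) = ln(0.80/0.20) = 1.3863
β = θ − logit/(α) = 2.21 − 1.3863/2.3700 = 1.6251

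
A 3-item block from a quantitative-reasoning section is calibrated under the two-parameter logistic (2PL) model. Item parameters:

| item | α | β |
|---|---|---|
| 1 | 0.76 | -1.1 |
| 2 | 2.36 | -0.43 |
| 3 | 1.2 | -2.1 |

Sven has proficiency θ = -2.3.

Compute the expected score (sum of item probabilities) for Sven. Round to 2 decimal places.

0.74

P(θ) = 1 / (1 + exp(−α(θ − β)))
P_1 = 1/(1+e^{0.9120}) = 0.2866
P_2 = 1/(1+e^{4.4132}) = 0.0120
P_3 = 1/(1+e^{0.2400}) = 0.4403
E[score] = 0.2866 + 0.0120 + 0.4403 = 0.7388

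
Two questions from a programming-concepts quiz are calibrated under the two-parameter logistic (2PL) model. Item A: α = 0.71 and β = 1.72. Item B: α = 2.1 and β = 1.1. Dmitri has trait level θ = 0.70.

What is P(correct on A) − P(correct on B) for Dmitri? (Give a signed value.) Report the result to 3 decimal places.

0.025

P(θ) = 1 / (1 + exp(−α(θ − β)))
P_A = 0.3265
P_B = 0.3015
P_A − P_B = 0.0249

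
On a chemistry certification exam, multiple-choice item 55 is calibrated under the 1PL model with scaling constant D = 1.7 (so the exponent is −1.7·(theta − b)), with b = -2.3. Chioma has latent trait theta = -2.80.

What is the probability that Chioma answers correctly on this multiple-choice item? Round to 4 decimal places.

0.2994

P(theta) = 1 / (1 + exp(−D·(theta − b)))
Exponent: 1.7 × (-2.80 − (-2.3)) = -0.8500
1/(1 + e^{0.8500}) = 0.2994
P = 0.2994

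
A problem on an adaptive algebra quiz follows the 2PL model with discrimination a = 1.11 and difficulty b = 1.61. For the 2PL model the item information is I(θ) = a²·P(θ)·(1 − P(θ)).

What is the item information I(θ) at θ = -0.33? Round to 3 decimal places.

P = 1/(1+e^{2.1534}) = 0.1040
P(1−P) = 0.1040 × 0.8960 = 0.0932
I = a² × P(1−P) = 1.11² × 0.0932 = 0.11483

0.115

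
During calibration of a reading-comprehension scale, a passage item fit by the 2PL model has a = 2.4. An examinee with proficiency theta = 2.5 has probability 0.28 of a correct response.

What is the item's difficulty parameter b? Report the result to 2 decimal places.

2.89

P(theta) = 1 / (1 + exp(−a(theta − b)))
logit(0.28) = ln(0.28/0.72) = -0.9445
b = theta − logit/(a) = 2.5 − (-0.9445)/2.4000 = 2.8935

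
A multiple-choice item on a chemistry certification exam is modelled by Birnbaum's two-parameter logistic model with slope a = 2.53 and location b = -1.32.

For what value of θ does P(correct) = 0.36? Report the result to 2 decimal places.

P(θ) = 1 / (1 + exp(−a(θ − b)))
logit = ln(0.3600/0.6400) = -0.5754
θ = b + logit/(a) = -1.32 + (-0.5754)/2.5300 = -1.5474

-1.55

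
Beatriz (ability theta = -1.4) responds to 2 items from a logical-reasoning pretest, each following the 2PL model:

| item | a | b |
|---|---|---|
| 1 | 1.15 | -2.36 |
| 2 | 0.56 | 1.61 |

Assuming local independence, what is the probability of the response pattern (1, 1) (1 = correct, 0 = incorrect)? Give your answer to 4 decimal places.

P(theta) = 1 / (1 + exp(−a(theta − b)))
P_1 = 1/(1+e^{-1.1040}) = 0.7510
P_2 = 1/(1+e^{1.6856}) = 0.1564
L = P_1 × P_2 = 0.7510 × 0.1564 = 0.11742

0.1174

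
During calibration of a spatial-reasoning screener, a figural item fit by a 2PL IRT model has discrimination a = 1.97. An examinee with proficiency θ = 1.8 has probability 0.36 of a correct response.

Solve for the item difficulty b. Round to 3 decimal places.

P(θ) = 1 / (1 + exp(−a(θ − b)))
logit(0.36) = ln(0.36/0.64) = -0.5754
b = θ − logit/(a) = 1.8 − (-0.5754)/1.9700 = 2.0921

2.092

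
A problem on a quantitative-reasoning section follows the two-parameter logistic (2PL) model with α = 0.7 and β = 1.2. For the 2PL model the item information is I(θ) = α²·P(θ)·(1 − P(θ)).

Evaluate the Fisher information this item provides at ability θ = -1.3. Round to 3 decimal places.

0.062

P = 1/(1+e^{1.7500}) = 0.1480
P(1−P) = 0.1480 × 0.8520 = 0.1261
I = α² × P(1−P) = 0.7² × 0.1261 = 0.06180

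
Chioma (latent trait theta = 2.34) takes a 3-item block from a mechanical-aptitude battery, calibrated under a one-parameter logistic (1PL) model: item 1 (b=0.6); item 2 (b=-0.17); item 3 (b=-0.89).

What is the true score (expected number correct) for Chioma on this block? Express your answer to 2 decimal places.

2.74

P(theta) = 1 / (1 + exp(−(theta − b)))
P_1 = 1/(1+e^{-1.7400}) = 0.8507
P_2 = 1/(1+e^{-2.5100}) = 0.9248
P_3 = 1/(1+e^{-3.2300}) = 0.9619
E[score] = 0.8507 + 0.9248 + 0.9619 = 2.7375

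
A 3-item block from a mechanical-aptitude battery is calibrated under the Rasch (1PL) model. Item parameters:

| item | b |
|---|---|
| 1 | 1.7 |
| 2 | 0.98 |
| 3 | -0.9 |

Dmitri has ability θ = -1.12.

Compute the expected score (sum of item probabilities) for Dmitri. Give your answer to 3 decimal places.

P(θ) = 1 / (1 + exp(−(θ − b)))
P_1 = 1/(1+e^{2.8200}) = 0.0563
P_2 = 1/(1+e^{2.1000}) = 0.1091
P_3 = 1/(1+e^{0.2200}) = 0.4452
E[score] = 0.0563 + 0.1091 + 0.4452 = 0.6106

0.611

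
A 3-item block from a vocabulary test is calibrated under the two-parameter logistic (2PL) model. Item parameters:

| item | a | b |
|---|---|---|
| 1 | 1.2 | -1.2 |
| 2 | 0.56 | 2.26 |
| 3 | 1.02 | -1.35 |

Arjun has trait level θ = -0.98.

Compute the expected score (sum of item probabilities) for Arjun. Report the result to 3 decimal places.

P(θ) = 1 / (1 + exp(−a(θ − b)))
P_1 = 1/(1+e^{-0.2640}) = 0.5656
P_2 = 1/(1+e^{1.8144}) = 0.1401
P_3 = 1/(1+e^{-0.3774}) = 0.5932
E[score] = 0.5656 + 0.1401 + 0.5932 = 1.2990

1.299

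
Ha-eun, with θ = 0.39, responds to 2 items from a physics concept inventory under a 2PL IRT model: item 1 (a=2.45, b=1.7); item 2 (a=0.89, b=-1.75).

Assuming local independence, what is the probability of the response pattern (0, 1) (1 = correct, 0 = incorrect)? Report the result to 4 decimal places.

0.8366

P(θ) = 1 / (1 + exp(−a(θ − b)))
P_1 = 1/(1+e^{3.2095}) = 0.0388
P_2 = 1/(1+e^{-1.9046}) = 0.8704
L = (1−P_1) × P_2 = 0.9612 × 0.8704 = 0.83663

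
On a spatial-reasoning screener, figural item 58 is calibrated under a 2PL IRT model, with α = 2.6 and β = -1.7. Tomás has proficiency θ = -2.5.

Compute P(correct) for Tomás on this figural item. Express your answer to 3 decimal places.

P(θ) = 1 / (1 + exp(−α(θ − β)))
Exponent: 2.6 × (-2.5 − (-1.7)) = -2.0800
1/(1 + e^{2.0800}) = 0.1111

0.111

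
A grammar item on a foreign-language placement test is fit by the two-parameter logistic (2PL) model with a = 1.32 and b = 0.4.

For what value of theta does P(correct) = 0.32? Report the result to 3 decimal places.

P(theta) = 1 / (1 + exp(−a(theta − b)))
logit = ln(0.3200/0.6800) = -0.7538
theta = b + logit/(a) = 0.4 + (-0.7538)/1.3200 = -0.1710

-0.171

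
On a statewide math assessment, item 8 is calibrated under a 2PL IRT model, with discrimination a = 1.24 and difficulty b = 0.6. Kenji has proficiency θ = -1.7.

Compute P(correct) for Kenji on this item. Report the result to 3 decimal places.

P(θ) = 1 / (1 + exp(−a(θ − b)))
Exponent: 1.24 × (-1.7 − 0.6) = -2.8520
1/(1 + e^{2.8520}) = 0.0546

0.055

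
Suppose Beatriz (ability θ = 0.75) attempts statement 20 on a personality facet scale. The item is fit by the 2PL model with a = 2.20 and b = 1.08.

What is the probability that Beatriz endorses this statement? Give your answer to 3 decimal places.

P(θ) = 1 / (1 + exp(−a(θ − b)))
Exponent: 2.20 × (0.75 − 1.08) = -0.7260
1/(1 + e^{0.7260}) = 0.3261

0.326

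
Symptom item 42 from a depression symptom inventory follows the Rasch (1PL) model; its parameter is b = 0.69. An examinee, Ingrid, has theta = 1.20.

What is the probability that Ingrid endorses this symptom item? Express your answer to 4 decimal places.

P(theta) = 1 / (1 + exp(−(theta − b)))
Exponent: (1.20 − 0.69) = 0.5100
1/(1 + e^{-0.5100}) = 0.6248
P = 0.6248

0.6248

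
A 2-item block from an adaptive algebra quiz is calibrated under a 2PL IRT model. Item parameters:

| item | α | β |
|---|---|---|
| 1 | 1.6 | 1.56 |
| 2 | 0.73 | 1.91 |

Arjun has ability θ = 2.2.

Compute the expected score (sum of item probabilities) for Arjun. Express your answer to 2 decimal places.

P(θ) = 1 / (1 + exp(−α(θ − β)))
P_1 = 1/(1+e^{-1.0240}) = 0.7358
P_2 = 1/(1+e^{-0.2117}) = 0.5527
E[score] = 0.7358 + 0.5527 = 1.2885

1.29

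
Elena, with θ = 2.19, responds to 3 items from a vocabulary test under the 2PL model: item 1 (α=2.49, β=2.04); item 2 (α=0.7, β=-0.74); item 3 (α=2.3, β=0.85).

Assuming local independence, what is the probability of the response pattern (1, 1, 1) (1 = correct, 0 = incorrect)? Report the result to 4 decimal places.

0.5018

P(θ) = 1 / (1 + exp(−α(θ − β)))
P_1 = 1/(1+e^{-0.3735}) = 0.5923
P_2 = 1/(1+e^{-2.0510}) = 0.8860
P_3 = 1/(1+e^{-3.0820}) = 0.9561
L = P_1 × P_2 × P_3 = 0.5923 × 0.8860 × 0.9561 = 0.50179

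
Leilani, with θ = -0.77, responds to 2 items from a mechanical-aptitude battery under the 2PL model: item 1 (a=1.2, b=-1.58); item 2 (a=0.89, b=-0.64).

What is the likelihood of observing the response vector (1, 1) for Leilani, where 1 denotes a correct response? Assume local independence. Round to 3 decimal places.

P(θ) = 1 / (1 + exp(−a(θ − b)))
P_1 = 1/(1+e^{-0.9720}) = 0.7255
P_2 = 1/(1+e^{0.1157}) = 0.4711
L = P_1 × P_2 = 0.7255 × 0.4711 = 0.34180

0.342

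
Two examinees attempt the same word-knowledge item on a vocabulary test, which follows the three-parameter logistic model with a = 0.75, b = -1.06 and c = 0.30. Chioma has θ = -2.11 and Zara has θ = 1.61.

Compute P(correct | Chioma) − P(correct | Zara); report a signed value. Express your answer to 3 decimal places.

-0.398

P(θ) = c + (1 − c) · 1 / (1 + exp(−a(θ − b)))
P(Chioma) = 0.5189  [exponent -0.7875]
P(Zara) = 0.9167  [exponent 2.0025]
Difference = 0.5189 − 0.9167 = -0.3978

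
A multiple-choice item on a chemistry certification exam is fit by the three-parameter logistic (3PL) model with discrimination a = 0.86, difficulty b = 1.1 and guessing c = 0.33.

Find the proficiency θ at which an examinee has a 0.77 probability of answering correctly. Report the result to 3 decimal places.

P(θ) = c + (1 − c) · 1 / (1 + exp(−a(θ − b)))
Remove guessing floor: (0.77 − 0.33)/(1 − 0.33) = 0.6567
logit = ln(0.6567/0.3433) = 0.6487
θ = b + logit/(a) = 1.1 + 0.6487/0.8600 = 1.8543

1.854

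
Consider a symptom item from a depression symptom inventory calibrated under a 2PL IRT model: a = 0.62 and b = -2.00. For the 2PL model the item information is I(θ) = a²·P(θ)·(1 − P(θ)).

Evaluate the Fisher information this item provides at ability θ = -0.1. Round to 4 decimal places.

P = 1/(1+e^{-1.1780}) = 0.7646
P(1−P) = 0.7646 × 0.2354 = 0.1800
I = a² × P(1−P) = 0.62² × 0.1800 = 0.06919

0.0692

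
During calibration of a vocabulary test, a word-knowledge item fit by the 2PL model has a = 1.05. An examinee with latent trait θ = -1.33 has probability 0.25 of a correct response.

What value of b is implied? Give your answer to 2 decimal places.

P(θ) = 1 / (1 + exp(−a(θ − b)))
logit(0.25) = ln(0.25/0.75) = -1.0986
b = θ − logit/(a) = -1.33 − (-1.0986)/1.0500 = -0.2837

-0.28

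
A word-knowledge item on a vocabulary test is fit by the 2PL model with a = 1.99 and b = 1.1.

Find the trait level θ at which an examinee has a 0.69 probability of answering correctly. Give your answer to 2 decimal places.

1.50

P(θ) = 1 / (1 + exp(−a(θ − b)))
logit = ln(0.6900/0.3100) = 0.8001
θ = b + logit/(a) = 1.1 + 0.8001/1.9900 = 1.5021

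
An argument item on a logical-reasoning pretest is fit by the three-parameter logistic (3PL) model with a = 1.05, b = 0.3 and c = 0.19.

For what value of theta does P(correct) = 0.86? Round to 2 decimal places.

1.79

P(theta) = c + (1 − c) · 1 / (1 + exp(−a(theta − b)))
Remove guessing floor: (0.86 − 0.19)/(1 − 0.19) = 0.8272
logit = ln(0.8272/0.1728) = 1.5656
theta = b + logit/(a) = 0.3 + 1.5656/1.0500 = 1.7911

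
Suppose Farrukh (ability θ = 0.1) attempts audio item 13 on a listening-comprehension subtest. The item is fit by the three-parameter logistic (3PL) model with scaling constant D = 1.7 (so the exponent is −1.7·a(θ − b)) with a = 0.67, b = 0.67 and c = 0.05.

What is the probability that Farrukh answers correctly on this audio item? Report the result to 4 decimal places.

P(θ) = c + (1 − c) · 1 / (1 + exp(−D·a(θ − b)))
Exponent: 1.7 × 0.67 × (0.1 − 0.67) = -0.6492
1/(1 + e^{0.6492}) = 0.3432
P = 0.05 + 0.95 × 0.3432 = 0.3760

0.3760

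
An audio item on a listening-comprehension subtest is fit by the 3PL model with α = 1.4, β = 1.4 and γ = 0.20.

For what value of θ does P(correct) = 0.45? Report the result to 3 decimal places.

0.837

P(θ) = γ + (1 − γ) · 1 / (1 + exp(−α(θ − β)))
Remove guessing floor: (0.45 − 0.20)/(1 − 0.20) = 0.3125
logit = ln(0.3125/0.6875) = -0.7885
θ = β + logit/(α) = 1.4 + (-0.7885)/1.4000 = 0.8368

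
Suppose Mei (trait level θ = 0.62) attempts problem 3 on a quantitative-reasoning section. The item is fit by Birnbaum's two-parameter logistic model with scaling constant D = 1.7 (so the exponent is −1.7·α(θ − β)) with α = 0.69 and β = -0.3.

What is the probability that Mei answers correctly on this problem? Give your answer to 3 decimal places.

0.746

P(θ) = 1 / (1 + exp(−D·α(θ − β)))
Exponent: 1.7 × 0.69 × (0.62 − (-0.3)) = 1.0792
1/(1 + e^{-1.0792}) = 0.7463
P = 0.7463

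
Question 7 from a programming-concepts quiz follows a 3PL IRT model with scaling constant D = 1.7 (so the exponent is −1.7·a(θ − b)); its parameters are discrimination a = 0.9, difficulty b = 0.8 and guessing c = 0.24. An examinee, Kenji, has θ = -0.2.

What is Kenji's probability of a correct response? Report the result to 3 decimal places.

P(θ) = c + (1 − c) · 1 / (1 + exp(−D·a(θ − b)))
Exponent: 1.7 × 0.9 × (-0.2 − 0.8) = -1.5300
1/(1 + e^{1.5300}) = 0.1780
P = 0.24 + 0.76 × 0.1780 = 0.3753

0.375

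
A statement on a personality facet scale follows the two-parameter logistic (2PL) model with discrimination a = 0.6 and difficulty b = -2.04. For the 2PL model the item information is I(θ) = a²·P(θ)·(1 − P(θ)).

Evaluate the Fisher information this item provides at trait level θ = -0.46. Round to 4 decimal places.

P = 1/(1+e^{-0.9480}) = 0.7207
P(1−P) = 0.7207 × 0.2793 = 0.2013
I = a² × P(1−P) = 0.6² × 0.2013 = 0.07246

0.0725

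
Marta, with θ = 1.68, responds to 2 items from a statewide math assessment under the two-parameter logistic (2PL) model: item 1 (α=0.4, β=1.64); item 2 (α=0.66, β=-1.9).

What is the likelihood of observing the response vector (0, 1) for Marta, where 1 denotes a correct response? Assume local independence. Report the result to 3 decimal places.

P(θ) = 1 / (1 + exp(−α(θ − β)))
P_1 = 1/(1+e^{-0.0160}) = 0.5040
P_2 = 1/(1+e^{-2.3628}) = 0.9139
L = (1−P_1) × P_2 = 0.4960 × 0.9139 = 0.45332

0.453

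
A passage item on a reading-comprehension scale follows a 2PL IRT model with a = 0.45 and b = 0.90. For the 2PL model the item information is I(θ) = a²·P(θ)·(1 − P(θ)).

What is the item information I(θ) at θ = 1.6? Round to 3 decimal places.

P = 1/(1+e^{-0.3150}) = 0.5781
P(1−P) = 0.5781 × 0.4219 = 0.2439
I = a² × P(1−P) = 0.45² × 0.2439 = 0.04939

0.049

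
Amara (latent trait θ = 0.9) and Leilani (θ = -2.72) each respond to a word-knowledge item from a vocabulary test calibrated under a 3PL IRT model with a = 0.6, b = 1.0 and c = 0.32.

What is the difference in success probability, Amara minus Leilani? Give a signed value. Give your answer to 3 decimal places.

P(θ) = c + (1 − c) · 1 / (1 + exp(−a(θ − b)))
P(Amara) = 0.6498  [exponent -0.0600]
P(Leilani) = 0.3859  [exponent -2.2320]
Difference = 0.6498 − 0.3859 = 0.2639

0.264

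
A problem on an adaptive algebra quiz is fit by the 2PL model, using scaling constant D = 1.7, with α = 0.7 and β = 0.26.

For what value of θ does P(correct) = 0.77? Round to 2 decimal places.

1.28

P(θ) = 1 / (1 + exp(−D·α(θ − β)))
logit = ln(0.7700/0.2300) = 1.2083
θ = β + logit/(1.7·α) = 0.26 + 1.2083/1.1900 = 1.2754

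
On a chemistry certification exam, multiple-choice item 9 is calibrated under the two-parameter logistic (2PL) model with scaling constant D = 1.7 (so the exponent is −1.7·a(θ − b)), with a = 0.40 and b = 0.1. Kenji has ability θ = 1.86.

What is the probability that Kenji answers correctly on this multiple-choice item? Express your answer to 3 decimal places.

P(θ) = 1 / (1 + exp(−D·a(θ − b)))
Exponent: 1.7 × 0.40 × (1.86 − 0.1) = 1.1968
1/(1 + e^{-1.1968}) = 0.7680
P = 0.7680

0.768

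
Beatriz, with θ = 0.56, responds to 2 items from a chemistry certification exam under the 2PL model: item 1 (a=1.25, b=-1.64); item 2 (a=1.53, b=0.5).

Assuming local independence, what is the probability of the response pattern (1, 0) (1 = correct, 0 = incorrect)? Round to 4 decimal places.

P(θ) = 1 / (1 + exp(−a(θ − b)))
P_1 = 1/(1+e^{-2.7500}) = 0.9399
P_2 = 1/(1+e^{-0.0918}) = 0.5229
L = P_1 × (1−P_2) = 0.9399 × 0.4771 = 0.44840

0.4484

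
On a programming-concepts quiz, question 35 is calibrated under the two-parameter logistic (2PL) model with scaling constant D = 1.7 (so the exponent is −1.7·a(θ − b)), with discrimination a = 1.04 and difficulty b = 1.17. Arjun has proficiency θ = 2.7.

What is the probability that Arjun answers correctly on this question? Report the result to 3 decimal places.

P(θ) = 1 / (1 + exp(−D·a(θ − b)))
Exponent: 1.7 × 1.04 × (2.7 − 1.17) = 2.7050
1/(1 + e^{-2.7050}) = 0.9373
P = 0.9373

0.937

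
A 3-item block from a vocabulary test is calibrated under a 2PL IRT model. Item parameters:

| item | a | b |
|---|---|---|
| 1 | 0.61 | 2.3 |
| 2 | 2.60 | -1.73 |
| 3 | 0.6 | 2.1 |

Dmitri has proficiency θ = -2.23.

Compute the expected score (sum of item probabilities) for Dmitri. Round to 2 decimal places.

P(θ) = 1 / (1 + exp(−a(θ − b)))
P_1 = 1/(1+e^{2.7633}) = 0.0593
P_2 = 1/(1+e^{1.3000}) = 0.2142
P_3 = 1/(1+e^{2.5980}) = 0.0693
E[score] = 0.0593 + 0.2142 + 0.0693 = 0.3428

0.34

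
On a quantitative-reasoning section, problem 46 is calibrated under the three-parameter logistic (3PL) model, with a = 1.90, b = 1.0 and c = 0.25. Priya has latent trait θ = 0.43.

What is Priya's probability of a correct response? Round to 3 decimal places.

0.440

P(θ) = c + (1 − c) · 1 / (1 + exp(−a(θ − b)))
Exponent: 1.90 × (0.43 − 1.0) = -1.0830
1/(1 + e^{1.0830}) = 0.2529
P = 0.25 + 0.75 × 0.2529 = 0.4397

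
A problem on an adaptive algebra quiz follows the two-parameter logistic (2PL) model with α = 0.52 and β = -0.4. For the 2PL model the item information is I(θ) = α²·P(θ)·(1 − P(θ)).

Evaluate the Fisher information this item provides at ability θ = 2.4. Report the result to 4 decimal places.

P = 1/(1+e^{-1.4560}) = 0.8109
P(1−P) = 0.8109 × 0.1891 = 0.1533
I = α² × P(1−P) = 0.52² × 0.1533 = 0.04146

0.0415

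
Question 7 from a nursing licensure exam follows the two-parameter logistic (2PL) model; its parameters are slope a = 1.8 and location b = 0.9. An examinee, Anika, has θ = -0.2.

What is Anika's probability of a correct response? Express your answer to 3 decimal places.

0.121

P(θ) = 1 / (1 + exp(−a(θ − b)))
Exponent: 1.8 × (-0.2 − 0.9) = -1.9800
1/(1 + e^{1.9800}) = 0.1213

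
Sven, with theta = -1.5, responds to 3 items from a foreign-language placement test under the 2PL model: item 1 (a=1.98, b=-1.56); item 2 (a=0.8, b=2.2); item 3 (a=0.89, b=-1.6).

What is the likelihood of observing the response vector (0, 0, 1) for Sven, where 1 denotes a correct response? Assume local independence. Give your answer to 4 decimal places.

P(theta) = 1 / (1 + exp(−a(theta − b)))
P_1 = 1/(1+e^{-0.1188}) = 0.5297
P_2 = 1/(1+e^{2.9600}) = 0.0493
P_3 = 1/(1+e^{-0.0890}) = 0.5222
L = (1−P_1) × (1−P_2) × P_3 = 0.4703 × 0.9507 × 0.5222 = 0.23352

0.2335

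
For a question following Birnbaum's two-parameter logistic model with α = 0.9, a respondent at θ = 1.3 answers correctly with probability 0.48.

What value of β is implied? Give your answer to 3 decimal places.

P(θ) = 1 / (1 + exp(−α(θ − β)))
logit(0.48) = ln(0.48/0.52) = -0.0800
β = θ − logit/(α) = 1.3 − (-0.0800)/0.9000 = 1.3889

1.389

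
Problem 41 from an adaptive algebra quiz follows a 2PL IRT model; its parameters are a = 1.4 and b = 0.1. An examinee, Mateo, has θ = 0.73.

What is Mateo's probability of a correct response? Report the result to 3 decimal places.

P(θ) = 1 / (1 + exp(−a(θ − b)))
Exponent: 1.4 × (0.73 − 0.1) = 0.8820
1/(1 + e^{-0.8820}) = 0.7072

0.707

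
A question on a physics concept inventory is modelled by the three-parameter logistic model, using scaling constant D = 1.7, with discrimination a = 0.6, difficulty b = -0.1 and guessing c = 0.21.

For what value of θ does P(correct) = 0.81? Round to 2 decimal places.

P(θ) = c + (1 − c) · 1 / (1 + exp(−D·a(θ − b)))
Remove guessing floor: (0.81 − 0.21)/(1 − 0.21) = 0.7595
logit = ln(0.7595/0.2405) = 1.1499
θ = b + logit/(1.7·a) = -0.1 + 1.1499/1.0200 = 1.0274

1.03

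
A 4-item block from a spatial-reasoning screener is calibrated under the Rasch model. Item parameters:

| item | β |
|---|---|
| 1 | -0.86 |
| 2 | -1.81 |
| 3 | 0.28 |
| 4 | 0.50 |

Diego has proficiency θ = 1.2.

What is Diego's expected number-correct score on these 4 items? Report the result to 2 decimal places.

3.22

P(θ) = 1 / (1 + exp(−(θ − β)))
P_1 = 1/(1+e^{-2.0600}) = 0.8870
P_2 = 1/(1+e^{-3.0100}) = 0.9530
P_3 = 1/(1+e^{-0.9200}) = 0.7150
P_4 = 1/(1+e^{-0.7000}) = 0.6682
E[score] = 0.8870 + 0.9530 + 0.7150 + 0.6682 = 3.2232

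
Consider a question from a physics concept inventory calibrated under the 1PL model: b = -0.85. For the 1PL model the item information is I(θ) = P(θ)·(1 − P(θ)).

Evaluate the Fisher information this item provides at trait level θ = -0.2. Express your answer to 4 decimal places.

0.2253

P = 1/(1+e^{-0.6500}) = 0.6570
P(1−P) = 0.6570 × 0.3430 = 0.2253
I = P(1−P) = 0.22535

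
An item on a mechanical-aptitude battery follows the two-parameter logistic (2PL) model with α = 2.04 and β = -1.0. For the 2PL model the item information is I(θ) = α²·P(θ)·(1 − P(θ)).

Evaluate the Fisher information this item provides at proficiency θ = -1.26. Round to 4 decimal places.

0.9705

P = 1/(1+e^{0.5304}) = 0.3704
P(1−P) = 0.3704 × 0.6296 = 0.2332
I = α² × P(1−P) = 2.04² × 0.2332 = 0.97053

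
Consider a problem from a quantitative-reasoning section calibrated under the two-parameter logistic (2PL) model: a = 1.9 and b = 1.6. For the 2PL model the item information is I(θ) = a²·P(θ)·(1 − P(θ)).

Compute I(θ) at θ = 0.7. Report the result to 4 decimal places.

P = 1/(1+e^{1.7100}) = 0.1532
P(1−P) = 0.1532 × 0.8468 = 0.1297
I = a² × P(1−P) = 1.9² × 0.1297 = 0.46823

0.4682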